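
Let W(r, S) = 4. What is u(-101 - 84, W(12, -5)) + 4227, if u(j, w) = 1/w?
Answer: 16909/4 ≈ 4227.3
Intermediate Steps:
u(-101 - 84, W(12, -5)) + 4227 = 1/4 + 4227 = 16909/4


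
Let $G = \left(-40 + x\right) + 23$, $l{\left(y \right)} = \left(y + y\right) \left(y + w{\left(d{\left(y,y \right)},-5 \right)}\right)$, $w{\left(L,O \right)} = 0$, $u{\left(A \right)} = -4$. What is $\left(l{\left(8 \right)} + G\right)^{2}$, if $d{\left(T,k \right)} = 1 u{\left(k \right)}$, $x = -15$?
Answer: $9216$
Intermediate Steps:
$d{\left(T,k \right)} = -4$ ($d{\left(T,k \right)} = 1 \left(-4\right) = -4$)
$l{\left(y \right)} = 2 y^{2}$ ($l{\left(y \right)} = \left(y + y\right) \left(y + 0\right) = 2 y y = 2 y^{2}$)
$G = -32$ ($G = \left(-40 - 15\right) + 23 = -55 + 23 = -32$)
$\left(l{\left(8 \right)} + G\right)^{2} = \left(2 \cdot 8^{2} - 32\right)^{2} = \left(2 \cdot 64 - 32\right)^{2} = \left(128 - 32\right)^{2} = 96^{2} = 9216$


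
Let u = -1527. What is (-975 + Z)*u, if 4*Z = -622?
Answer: 3452547/2 ≈ 1.7263e+6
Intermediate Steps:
Z = -311/2 (Z = (¼)*(-622) = -311/2 ≈ -155.50)
(-975 + Z)*u = (-975 - 311/2)*(-1527) = -2261/2*(-1527) = 3452547/2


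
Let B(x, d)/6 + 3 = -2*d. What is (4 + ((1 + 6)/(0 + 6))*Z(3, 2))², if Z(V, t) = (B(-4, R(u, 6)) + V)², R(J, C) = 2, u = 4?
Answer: 12652249/4 ≈ 3.1631e+6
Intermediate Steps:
B(x, d) = -18 - 12*d (B(x, d) = -18 + 6*(-2*d) = -18 - 12*d)
Z(V, t) = (-42 + V)² (Z(V, t) = ((-18 - 12*2) + V)² = ((-18 - 24) + V)² = (-42 + V)²)
(4 + ((1 + 6)/(0 + 6))*Z(3, 2))² = (4 + ((1 + 6)/(0 + 6))*(-42 + 3)²)² = (4 + (7/6)*(-39)²)² = (4 + (7*(⅙))*1521)² = (4 + (7/6)*1521)² = (4 + 3549/2)² = (3557/2)² = 12652249/4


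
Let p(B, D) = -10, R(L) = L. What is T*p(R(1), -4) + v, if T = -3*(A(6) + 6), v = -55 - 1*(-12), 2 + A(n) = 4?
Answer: 197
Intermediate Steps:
A(n) = 2 (A(n) = -2 + 4 = 2)
v = -43 (v = -55 + 12 = -43)
T = -24 (T = -3*(2 + 6) = -3*8 = -24)
T*p(R(1), -4) + v = -24*(-10) - 43 = 240 - 43 = 197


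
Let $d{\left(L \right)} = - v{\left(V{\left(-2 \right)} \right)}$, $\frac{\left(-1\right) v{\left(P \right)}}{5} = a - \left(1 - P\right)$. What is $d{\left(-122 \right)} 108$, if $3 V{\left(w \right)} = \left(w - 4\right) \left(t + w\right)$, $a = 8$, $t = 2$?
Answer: $3780$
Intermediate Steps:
$V{\left(w \right)} = \frac{\left(-4 + w\right) \left(2 + w\right)}{3}$ ($V{\left(w \right)} = \frac{\left(w - 4\right) \left(2 + w\right)}{3} = \frac{\left(-4 + w\right) \left(2 + w\right)}{3}$)
$v{\left(P \right)} = -35 - 5 P$ ($v{\left(P \right)} = - 5 \left(8 - \left(1 - P\right)\right) = - 5 \left(8 + \left(-1 + P\right)\right) = - 5 \left(7 + P\right) = -35 - 5 P$)
$d{\left(L \right)} = 35$ ($d{\left(L \right)} = - (-35 - 5 \left(- \frac{8}{3} - - \frac{4}{3} + \frac{\left(-2\right)^{2}}{3}\right)) = - (-35 - 5 \left(- \frac{8}{3} + \frac{4}{3} + \frac{1}{3} \cdot 4\right)) = - (-35 - 5 \left(- \frac{8}{3} + \frac{4}{3} + \frac{4}{3}\right)) = - (-35 - 0) = - (-35 + 0) = \left(-1\right) \left(-35\right) = 35$)
$d{\left(-122 \right)} 108 = 35 \cdot 108 = 3780$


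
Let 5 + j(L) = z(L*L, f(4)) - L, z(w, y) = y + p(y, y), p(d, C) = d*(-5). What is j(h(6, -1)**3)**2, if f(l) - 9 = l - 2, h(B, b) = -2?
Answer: 1681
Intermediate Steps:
p(d, C) = -5*d
f(l) = 7 + l (f(l) = 9 + (l - 2) = 9 + (-2 + l) = 7 + l)
z(w, y) = -4*y (z(w, y) = y - 5*y = -4*y)
j(L) = -49 - L (j(L) = -5 + (-4*(7 + 4) - L) = -5 + (-4*11 - L) = -5 + (-44 - L) = -49 - L)
j(h(6, -1)**3)**2 = (-49 - 1*(-2)**3)**2 = (-49 - 1*(-8))**2 = (-49 + 8)**2 = (-41)**2 = 1681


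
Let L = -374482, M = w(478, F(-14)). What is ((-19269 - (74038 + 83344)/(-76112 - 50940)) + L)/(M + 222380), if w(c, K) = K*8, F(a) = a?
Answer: -25013347335/14119796968 ≈ -1.7715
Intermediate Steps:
w(c, K) = 8*K
M = -112 (M = 8*(-14) = -112)
((-19269 - (74038 + 83344)/(-76112 - 50940)) + L)/(M + 222380) = ((-19269 - (74038 + 83344)/(-76112 - 50940)) - 374482)/(-112 + 222380) = ((-19269 - 157382/(-127052)) - 374482)/222268 = ((-19269 - 157382*(-1)/127052) - 374482)*(1/222268) = ((-19269 - 1*(-78691/63526)) - 374482)*(1/222268) = ((-19269 + 78691/63526) - 374482)*(1/222268) = (-1224003803/63526 - 374482)*(1/222268) = -25013347335/63526*1/222268 = -25013347335/14119796968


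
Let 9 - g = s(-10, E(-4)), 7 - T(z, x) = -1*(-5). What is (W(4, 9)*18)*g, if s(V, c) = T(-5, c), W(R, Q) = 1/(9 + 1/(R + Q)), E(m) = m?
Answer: 819/59 ≈ 13.881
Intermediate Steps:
T(z, x) = 2 (T(z, x) = 7 - (-1)*(-5) = 7 - 1*5 = 7 - 5 = 2)
W(R, Q) = 1/(9 + 1/(Q + R))
s(V, c) = 2
g = 7 (g = 9 - 1*2 = 9 - 2 = 7)
(W(4, 9)*18)*g = (((9 + 4)/(1 + 9*9 + 9*4))*18)*7 = ((13/(1 + 81 + 36))*18)*7 = ((13/118)*18)*7 = (117/59)*7 = 819/59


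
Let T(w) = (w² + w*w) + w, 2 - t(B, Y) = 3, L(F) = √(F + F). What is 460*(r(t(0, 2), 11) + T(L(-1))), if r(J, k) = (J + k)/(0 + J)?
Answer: -6440 + 460*I*√2 ≈ -6440.0 + 650.54*I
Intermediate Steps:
L(F) = √2*√F (L(F) = √(2*F) = √2*√F)
t(B, Y) = -1 (t(B, Y) = 2 - 1*3 = 2 - 3 = -1)
T(w) = w + 2*w² (T(w) = (w² + w²) + w = 2*w² + w = w + 2*w²)
r(J, k) = (J + k)/J
460*(r(t(0, 2), 11) + T(L(-1))) = 460*((-1 + 11)/(-1) + (√2*√(-1))*(1 + 2*(√2*√(-1)))) = 460*(-1*10 + (√2*I)*(1 + 2*(√2*I))) = 460*(-10 + (I*√2)*(1 + 2*(I*√2))) = 460*(-10 + (I*√2)*(1 + 2*I*√2)) = 460*(-10 + I*√2*(1 + 2*I*√2)) = -4600 + 460*I*√2*(1 + 2*I*√2)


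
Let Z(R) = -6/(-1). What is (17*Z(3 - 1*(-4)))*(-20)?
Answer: -2040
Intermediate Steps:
Z(R) = 6 (Z(R) = -6*(-1) = 6)
(17*Z(3 - 1*(-4)))*(-20) = (17*6)*(-20) = 102*(-20) = -2040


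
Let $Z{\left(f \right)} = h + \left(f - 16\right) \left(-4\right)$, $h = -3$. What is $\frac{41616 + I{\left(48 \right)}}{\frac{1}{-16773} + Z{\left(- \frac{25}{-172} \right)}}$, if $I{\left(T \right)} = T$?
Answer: $\frac{4292814528}{6225173} \approx 689.59$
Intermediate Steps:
$Z{\left(f \right)} = 61 - 4 f$ ($Z{\left(f \right)} = -3 + \left(f - 16\right) \left(-4\right) = -3 + \left(-16 + f\right) \left(-4\right) = -3 - \left(-64 + 4 f\right) = 61 - 4 f$)
$\frac{41616 + I{\left(48 \right)}}{\frac{1}{-16773} + Z{\left(- \frac{25}{-172} \right)}} = \frac{41616 + 48}{\frac{1}{-16773} + \left(61 - 4 \left(- \frac{25}{-172}\right)\right)} = \frac{41664}{- \frac{1}{16773} + \left(61 - 4 \left(\left(-25\right) \left(- \frac{1}{172}\right)\right)\right)} = \frac{41664}{- \frac{1}{16773} + \left(61 - \frac{25}{43}\right)} = \frac{41664}{- \frac{1}{16773} + \frac{2598}{43}} = \frac{41664}{\frac{43576211}{721239}} = 41664 \cdot \frac{721239}{43576211} = \frac{4292814528}{6225173}$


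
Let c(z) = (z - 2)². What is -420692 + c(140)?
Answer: -401648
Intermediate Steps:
c(z) = (-2 + z)²
-420692 + c(140) = -420692 + (-2 + 140)² = -420692 + 138² = -420692 + 19044 = -401648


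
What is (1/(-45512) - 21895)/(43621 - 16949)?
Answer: -996485241/1213896064 ≈ -0.82090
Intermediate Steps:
(1/(-45512) - 21895)/(43621 - 16949) = (-1/45512 - 21895)/26672 = -996485241/45512*1/26672 = -996485241/1213896064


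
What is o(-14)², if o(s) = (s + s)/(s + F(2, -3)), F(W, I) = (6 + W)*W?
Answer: 196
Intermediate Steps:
F(W, I) = W*(6 + W)
o(s) = 2*s/(16 + s) (o(s) = (s + s)/(s + 2*(6 + 2)) = (2*s)/(s + 2*8) = (2*s)/(s + 16) = (2*s)/(16 + s) = 2*s/(16 + s))
o(-14)² = (2*(-14)/(16 - 14))² = (2*(-14)/2)² = (2*(-14)*(½))² = (-14)² = 196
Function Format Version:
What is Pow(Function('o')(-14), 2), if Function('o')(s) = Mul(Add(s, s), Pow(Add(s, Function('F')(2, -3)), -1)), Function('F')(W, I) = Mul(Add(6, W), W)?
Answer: 196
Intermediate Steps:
Function('F')(W, I) = Mul(W, Add(6, W))
Function('o')(s) = Mul(2, s, Pow(Add(16, s), -1)) (Function('o')(s) = Mul(Add(s, s), Pow(Add(s, Mul(2, Add(6, 2))), -1)) = Mul(Mul(2, s), Pow(Add(s, Mul(2, 8)), -1)) = Mul(Mul(2, s), Pow(Add(s, 16), -1)) = Mul(Mul(2, s), Pow(Add(16, s), -1)) = Mul(2, s, Pow(Add(16, s), -1)))
Pow(Function('o')(-14), 2) = Pow(Mul(2, -14, Pow(Add(16, -14), -1)), 2) = Pow(Mul(2, -14, Pow(2, -1)), 2) = Pow(Mul(2, -14, Rational(1, 2)), 2) = Pow(-14, 2) = 196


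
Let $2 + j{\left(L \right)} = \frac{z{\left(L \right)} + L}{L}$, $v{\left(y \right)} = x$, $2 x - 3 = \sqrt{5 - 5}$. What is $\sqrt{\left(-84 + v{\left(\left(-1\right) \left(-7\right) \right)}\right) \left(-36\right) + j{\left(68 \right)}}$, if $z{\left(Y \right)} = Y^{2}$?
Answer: $\sqrt{3037} \approx 55.109$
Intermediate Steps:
$x = \frac{3}{2}$ ($x = \frac{3}{2} + \frac{\sqrt{5 - 5}}{2} = \frac{3}{2} + \frac{\sqrt{0}}{2} = \frac{3}{2} + \frac{1}{2} \cdot 0 = \frac{3}{2} + 0 = \frac{3}{2} \approx 1.5$)
$v{\left(y \right)} = \frac{3}{2}$
$j{\left(L \right)} = -2 + \frac{L + L^{2}}{L}$ ($j{\left(L \right)} = -2 + \frac{L^{2} + L}{L} = -2 + \frac{L + L^{2}}{L}$)
$\sqrt{\left(-84 + v{\left(\left(-1\right) \left(-7\right) \right)}\right) \left(-36\right) + j{\left(68 \right)}} = \sqrt{\left(-84 + \frac{3}{2}\right) \left(-36\right) + \left(-1 + 68\right)} = \sqrt{\left(- \frac{165}{2}\right) \left(-36\right) + 67} = \sqrt{2970 + 67} = \sqrt{3037}$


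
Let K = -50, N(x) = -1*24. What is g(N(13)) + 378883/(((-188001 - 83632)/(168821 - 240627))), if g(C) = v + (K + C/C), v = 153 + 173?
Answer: 27281315039/271633 ≈ 1.0043e+5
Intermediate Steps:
N(x) = -24
v = 326
g(C) = 277 (g(C) = 326 + (-50 + C/C) = 326 + (-50 + 1) = 326 - 49 = 277)
g(N(13)) + 378883/(((-188001 - 83632)/(168821 - 240627))) = 277 + 378883/(((-188001 - 83632)/(168821 - 240627))) = 277 + 378883/((-271633/(-71806))) = 277 + 378883/((-271633*(-1/71806))) = 277 + 378883/(271633/71806) = 277 + 378883*(71806/271633) = 277 + 27206072698/271633 = 27281315039/271633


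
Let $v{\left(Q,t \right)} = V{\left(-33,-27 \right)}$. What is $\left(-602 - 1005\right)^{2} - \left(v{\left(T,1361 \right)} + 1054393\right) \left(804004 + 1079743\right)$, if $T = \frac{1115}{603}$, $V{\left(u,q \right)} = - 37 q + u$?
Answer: $-1988026767724$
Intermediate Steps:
$V{\left(u,q \right)} = u - 37 q$
$T = \frac{1115}{603}$ ($T = 1115 \cdot \frac{1}{603} = \frac{1115}{603} \approx 1.8491$)
$v{\left(Q,t \right)} = 966$ ($v{\left(Q,t \right)} = -33 - -999 = -33 + 999 = 966$)
$\left(-602 - 1005\right)^{2} - \left(v{\left(T,1361 \right)} + 1054393\right) \left(804004 + 1079743\right) = \left(-602 - 1005\right)^{2} - \left(966 + 1054393\right) \left(804004 + 1079743\right) = \left(-1607\right)^{2} - 1055359 \cdot 1883747 = 2582449 - 1988029350173 = -1988026767724$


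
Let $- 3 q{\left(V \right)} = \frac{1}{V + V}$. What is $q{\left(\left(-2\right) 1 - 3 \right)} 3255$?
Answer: $\frac{217}{2} \approx 108.5$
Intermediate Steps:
$q{\left(V \right)} = - \frac{1}{6 V}$ ($q{\left(V \right)} = - \frac{1}{3 \left(V + V\right)} = - \frac{1}{3 \cdot 2 V} = - \frac{\frac{1}{2} \frac{1}{V}}{3} = - \frac{1}{6 V}$)
$q{\left(\left(-2\right) 1 - 3 \right)} 3255 = - \frac{1}{6 \left(\left(-2\right) 1 - 3\right)} 3255 = - \frac{1}{6 \left(-2 - 3\right)} 3255 = - \frac{1}{6 \left(-5\right)} 3255 = \left(- \frac{1}{6}\right) \left(- \frac{1}{5}\right) 3255 = \frac{1}{30} \cdot 3255 = \frac{217}{2}$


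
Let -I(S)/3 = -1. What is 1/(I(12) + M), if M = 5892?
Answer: 1/5895 ≈ 0.00016964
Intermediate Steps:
I(S) = 3 (I(S) = -3*(-1) = 3)
1/(I(12) + M) = 1/(3 + 5892) = 1/5895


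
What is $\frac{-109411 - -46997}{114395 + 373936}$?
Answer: $- \frac{62414}{488331} \approx -0.12781$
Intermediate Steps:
$\frac{-109411 - -46997}{114395 + 373936} = \frac{-109411 + 46997}{488331} = \left(-62414\right) \frac{1}{488331} = - \frac{62414}{488331}$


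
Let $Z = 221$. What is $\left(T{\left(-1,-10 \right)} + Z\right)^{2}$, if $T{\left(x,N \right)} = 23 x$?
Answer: $39204$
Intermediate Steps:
$\left(T{\left(-1,-10 \right)} + Z\right)^{2} = \left(23 \left(-1\right) + 221\right)^{2} = \left(-23 + 221\right)^{2} = 198^{2} = 39204$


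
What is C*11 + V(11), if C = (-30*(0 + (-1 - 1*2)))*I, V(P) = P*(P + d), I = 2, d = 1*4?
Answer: 2145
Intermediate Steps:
d = 4
V(P) = P*(4 + P) (V(P) = P*(P + 4) = P*(4 + P))
C = 180 (C = -30*(0 + (-1 - 1*2))*2 = -30*(0 + (-1 - 2))*2 = -30*(0 - 3)*2 = -30*(-3)*2 = -5*(-18)*2 = 90*2 = 180)
C*11 + V(11) = 180*11 + 11*(4 + 11) = 1980 + 11*15 = 1980 + 165 = 2145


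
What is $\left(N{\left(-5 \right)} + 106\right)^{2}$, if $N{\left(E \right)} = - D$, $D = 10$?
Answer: $9216$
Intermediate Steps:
$N{\left(E \right)} = -10$ ($N{\left(E \right)} = \left(-1\right) 10 = -10$)
$\left(N{\left(-5 \right)} + 106\right)^{2} = \left(-10 + 106\right)^{2} = 96^{2} = 9216$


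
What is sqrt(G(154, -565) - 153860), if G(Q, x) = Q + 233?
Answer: I*sqrt(153473) ≈ 391.76*I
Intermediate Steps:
G(Q, x) = 233 + Q
sqrt(G(154, -565) - 153860) = sqrt((233 + 154) - 153860) = sqrt(387 - 153860) = sqrt(-153473) = I*sqrt(153473)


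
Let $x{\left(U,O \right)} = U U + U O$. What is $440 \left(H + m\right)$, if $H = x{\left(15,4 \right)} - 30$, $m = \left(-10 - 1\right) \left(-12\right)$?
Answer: $170280$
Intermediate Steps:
$x{\left(U,O \right)} = U^{2} + O U$
$m = 132$ ($m = \left(-11\right) \left(-12\right) = 132$)
$H = 255$ ($H = 15 \left(4 + 15\right) - 30 = 15 \cdot 19 - 30 = 285 - 30 = 255$)
$440 \left(H + m\right) = 440 \left(255 + 132\right) = 440 \cdot 387 = 170280$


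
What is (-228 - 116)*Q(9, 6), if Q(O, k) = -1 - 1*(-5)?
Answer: -1376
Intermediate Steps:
Q(O, k) = 4 (Q(O, k) = -1 + 5 = 4)
(-228 - 116)*Q(9, 6) = (-228 - 116)*4 = -344*4 = -1376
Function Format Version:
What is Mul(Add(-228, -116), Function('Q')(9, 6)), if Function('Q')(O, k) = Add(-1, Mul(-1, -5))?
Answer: -1376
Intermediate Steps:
Function('Q')(O, k) = 4 (Function('Q')(O, k) = Add(-1, 5) = 4)
Mul(Add(-228, -116), Function('Q')(9, 6)) = Mul(Add(-228, -116), 4) = Mul(-344, 4) = -1376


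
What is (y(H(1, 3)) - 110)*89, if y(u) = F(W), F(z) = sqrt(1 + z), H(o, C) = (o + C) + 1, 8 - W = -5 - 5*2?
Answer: -9790 + 178*sqrt(6) ≈ -9354.0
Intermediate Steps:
W = 23 (W = 8 - (-5 - 5*2) = 8 - (-5 - 10) = 8 - 1*(-15) = 8 + 15 = 23)
H(o, C) = 1 + C + o (H(o, C) = (C + o) + 1 = 1 + C + o)
y(u) = 2*sqrt(6) (y(u) = sqrt(1 + 23) = sqrt(24) = 2*sqrt(6))
(y(H(1, 3)) - 110)*89 = (2*sqrt(6) - 110)*89 = (-110 + 2*sqrt(6))*89 = -9790 + 178*sqrt(6)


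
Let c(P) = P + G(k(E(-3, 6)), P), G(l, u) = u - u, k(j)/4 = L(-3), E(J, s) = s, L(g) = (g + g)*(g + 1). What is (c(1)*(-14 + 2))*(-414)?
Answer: 4968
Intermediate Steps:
L(g) = 2*g*(1 + g) (L(g) = (2*g)*(1 + g) = 2*g*(1 + g))
k(j) = 48 (k(j) = 4*(2*(-3)*(1 - 3)) = 4*(2*(-3)*(-2)) = 4*12 = 48)
G(l, u) = 0
c(P) = P (c(P) = P + 0 = P)
(c(1)*(-14 + 2))*(-414) = (1*(-14 + 2))*(-414) = (1*(-12))*(-414) = -12*(-414) = 4968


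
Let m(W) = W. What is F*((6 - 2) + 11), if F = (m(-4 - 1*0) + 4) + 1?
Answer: 15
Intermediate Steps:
F = 1 (F = ((-4 - 1*0) + 4) + 1 = ((-4 + 0) + 4) + 1 = (-4 + 4) + 1 = 0 + 1 = 1)
F*((6 - 2) + 11) = 1*((6 - 2) + 11) = 1*(4 + 11) = 1*15 = 15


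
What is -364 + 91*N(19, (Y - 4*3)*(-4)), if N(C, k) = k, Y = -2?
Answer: 4732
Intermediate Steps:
-364 + 91*N(19, (Y - 4*3)*(-4)) = -364 + 91*((-2 - 4*3)*(-4)) = -364 + 91*((-2 - 12)*(-4)) = -364 + 91*(-14*(-4)) = -364 + 91*56 = -364 + 5096 = 4732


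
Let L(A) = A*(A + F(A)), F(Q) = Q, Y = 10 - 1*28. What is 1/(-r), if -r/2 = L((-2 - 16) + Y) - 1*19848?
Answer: -1/34512 ≈ -2.8975e-5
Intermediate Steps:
Y = -18 (Y = 10 - 28 = -18)
L(A) = 2*A**2 (L(A) = A*(A + A) = A*(2*A) = 2*A**2)
r = 34512 (r = -2*(2*((-2 - 16) - 18)**2 - 1*19848) = -2*(2*(-18 - 18)**2 - 19848) = -2*(2*(-36)**2 - 19848) = -2*(2*1296 - 19848) = -2*(2592 - 19848) = -2*(-17256) = 34512)
1/(-r) = 1/(-1*34512) = 1/(-34512) = -1/34512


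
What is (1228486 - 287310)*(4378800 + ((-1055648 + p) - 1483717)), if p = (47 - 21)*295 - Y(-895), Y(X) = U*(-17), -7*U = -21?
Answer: 1738498895456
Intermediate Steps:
U = 3 (U = -⅐*(-21) = 3)
Y(X) = -51 (Y(X) = 3*(-17) = -51)
p = 7721 (p = (47 - 21)*295 - 1*(-51) = 26*295 + 51 = 7670 + 51 = 7721)
(1228486 - 287310)*(4378800 + ((-1055648 + p) - 1483717)) = (1228486 - 287310)*(4378800 + ((-1055648 + 7721) - 1483717)) = 941176*(4378800 + (-1047927 - 1483717)) = 941176*(4378800 - 2531644) = 941176*1847156 = 1738498895456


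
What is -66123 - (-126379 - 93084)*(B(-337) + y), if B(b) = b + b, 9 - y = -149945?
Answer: 32761370517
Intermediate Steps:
y = 149954 (y = 9 - 1*(-149945) = 9 + 149945 = 149954)
B(b) = 2*b
-66123 - (-126379 - 93084)*(B(-337) + y) = -66123 - (-126379 - 93084)*(2*(-337) + 149954) = -66123 - (-219463)*(-674 + 149954) = -66123 - (-219463)*149280 = -66123 - 1*(-32761436640) = -66123 + 32761436640 = 32761370517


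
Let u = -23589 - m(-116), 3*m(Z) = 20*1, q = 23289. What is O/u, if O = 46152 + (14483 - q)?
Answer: -1578/997 ≈ -1.5827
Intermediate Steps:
m(Z) = 20/3 (m(Z) = (20*1)/3 = (1/3)*20 = 20/3)
O = 37346 (O = 46152 + (14483 - 1*23289) = 46152 + (14483 - 23289) = 46152 - 8806 = 37346)
u = -70787/3 (u = -23589 - 1*20/3 = -23589 - 20/3 = -70787/3 ≈ -23596.)
O/u = 37346/(-70787/3) = 37346*(-3/70787) = -1578/997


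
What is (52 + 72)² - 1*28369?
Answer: -12993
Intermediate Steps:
(52 + 72)² - 1*28369 = 124² - 28369 = 15376 - 28369 = -12993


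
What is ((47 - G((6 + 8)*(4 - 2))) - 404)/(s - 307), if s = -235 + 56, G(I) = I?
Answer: 385/486 ≈ 0.79218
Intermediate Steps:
s = -179
((47 - G((6 + 8)*(4 - 2))) - 404)/(s - 307) = ((47 - (6 + 8)*(4 - 2)) - 404)/(-179 - 307) = ((47 - 14*2) - 404)/(-486) = ((47 - 1*28) - 404)*(-1/486) = ((47 - 28) - 404)*(-1/486) = (19 - 404)*(-1/486) = -385*(-1/486) = 385/486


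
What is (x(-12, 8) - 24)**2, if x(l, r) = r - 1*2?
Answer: 324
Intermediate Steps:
x(l, r) = -2 + r (x(l, r) = r - 2 = -2 + r)
(x(-12, 8) - 24)**2 = ((-2 + 8) - 24)**2 = (6 - 24)**2 = (-18)**2 = 324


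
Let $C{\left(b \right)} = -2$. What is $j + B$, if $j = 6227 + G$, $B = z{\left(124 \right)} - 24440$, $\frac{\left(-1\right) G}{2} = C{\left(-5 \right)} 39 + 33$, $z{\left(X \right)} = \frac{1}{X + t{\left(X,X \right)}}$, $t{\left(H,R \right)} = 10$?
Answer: $- \frac{2428481}{134} \approx -18123.0$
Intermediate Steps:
$z{\left(X \right)} = \frac{1}{10 + X}$ ($z{\left(X \right)} = \frac{1}{X + 10} = \frac{1}{10 + X}$)
$G = 90$ ($G = - 2 \left(\left(-2\right) 39 + 33\right) = - 2 \left(-78 + 33\right) = \left(-2\right) \left(-45\right) = 90$)
$B = - \frac{3274959}{134}$ ($B = \frac{1}{10 + 124} - 24440 = \frac{1}{134} - 24440 = - \frac{3274959}{134} \approx -24440.0$)
$j = 6317$ ($j = 6227 + 90 = 6317$)
$j + B = 6317 - \frac{3274959}{134} = - \frac{2428481}{134}$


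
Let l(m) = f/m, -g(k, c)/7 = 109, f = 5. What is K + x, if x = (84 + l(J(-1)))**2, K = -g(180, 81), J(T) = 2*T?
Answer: 29621/4 ≈ 7405.3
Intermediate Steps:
g(k, c) = -763 (g(k, c) = -7*109 = -763)
l(m) = 5/m
K = 763 (K = -1*(-763) = 763)
x = 26569/4 (x = (84 + 5/((2*(-1))))**2 = (84 + 5/(-2))**2 = (84 + 5*(-1/2))**2 = (84 - 5/2)**2 = (163/2)**2 = 26569/4 ≈ 6642.3)
K + x = 763 + 26569/4 = 29621/4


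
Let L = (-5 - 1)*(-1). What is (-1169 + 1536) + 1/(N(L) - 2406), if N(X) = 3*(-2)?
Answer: 885203/2412 ≈ 367.00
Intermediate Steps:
L = 6 (L = -6*(-1) = 6)
N(X) = -6
(-1169 + 1536) + 1/(N(L) - 2406) = (-1169 + 1536) + 1/(-6 - 2406) = 367 + 1/(-2412) = 367 - 1/2412 = 885203/2412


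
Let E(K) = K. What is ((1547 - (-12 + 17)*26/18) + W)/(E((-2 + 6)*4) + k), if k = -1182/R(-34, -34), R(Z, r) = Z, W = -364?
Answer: 179894/7767 ≈ 23.161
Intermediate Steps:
k = 591/17 (k = -1182/(-34) = -1182*(-1/34) = 591/17 ≈ 34.765)
((1547 - (-12 + 17)*26/18) + W)/(E((-2 + 6)*4) + k) = ((1547 - (-12 + 17)*26/18) - 364)/((-2 + 6)*4 + 591/17) = ((1547 - 5*26*(1/18)) - 364)/(4*4 + 591/17) = ((1547 - 5*13/9) - 364)/(16 + 591/17) = ((1547 - 1*65/9) - 364)/(863/17) = ((1547 - 65/9) - 364)*(17/863) = (13858/9 - 364)*(17/863) = (10582/9)*(17/863) = 179894/7767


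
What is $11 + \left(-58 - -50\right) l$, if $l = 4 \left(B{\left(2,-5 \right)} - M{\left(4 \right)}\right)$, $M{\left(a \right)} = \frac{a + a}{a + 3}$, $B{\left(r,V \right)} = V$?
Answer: $\frac{1453}{7} \approx 207.57$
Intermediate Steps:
$M{\left(a \right)} = \frac{2 a}{3 + a}$
$l = - \frac{172}{7}$ ($l = 4 \left(-5 - 2 \cdot 4 \frac{1}{3 + 4}\right) = 4 \left(-5 - 2 \cdot 4 \cdot \frac{1}{7}\right) = 4 \left(-5 - \frac{8}{7}\right) = 4 \left(- \frac{43}{7}\right) = - \frac{172}{7} \approx -24.571$)
$11 + \left(-58 - -50\right) l = 11 + \left(-58 - -50\right) \left(- \frac{172}{7}\right) = 11 + \left(-58 + 50\right) \left(- \frac{172}{7}\right) = 11 - - \frac{1376}{7} = 11 + \frac{1376}{7} = \frac{1453}{7}$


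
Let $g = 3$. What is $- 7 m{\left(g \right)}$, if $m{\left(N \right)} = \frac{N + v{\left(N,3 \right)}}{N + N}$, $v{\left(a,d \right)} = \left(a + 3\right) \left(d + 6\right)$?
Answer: $- \frac{133}{2} \approx -66.5$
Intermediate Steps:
$v{\left(a,d \right)} = \left(3 + a\right) \left(6 + d\right)$
$m{\left(N \right)} = \frac{27 + 10 N}{2 N}$ ($m{\left(N \right)} = \frac{N + \left(18 + 3 \cdot 3 + 6 N + N 3\right)}{N + N} = \frac{N + \left(18 + 9 + 6 N + 3 N\right)}{2 N} = \left(N + \left(27 + 9 N\right)\right) \frac{1}{2 N} = \left(27 + 10 N\right) \frac{1}{2 N} = \frac{27 + 10 N}{2 N}$)
$- 7 m{\left(g \right)} = - 7 \left(5 + \frac{27}{2 \cdot 3}\right) = - 7 \left(5 + \frac{27}{2} \cdot \frac{1}{3}\right) = - 7 \left(5 + \frac{9}{2}\right) = \left(-7\right) \frac{19}{2} = - \frac{133}{2}$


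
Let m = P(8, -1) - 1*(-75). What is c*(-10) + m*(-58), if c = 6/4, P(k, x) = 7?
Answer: -4771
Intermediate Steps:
c = 3/2 (c = 6*(1/4) = 3/2 ≈ 1.5000)
m = 82 (m = 7 - 1*(-75) = 7 + 75 = 82)
c*(-10) + m*(-58) = (3/2)*(-10) + 82*(-58) = -15 - 4756 = -4771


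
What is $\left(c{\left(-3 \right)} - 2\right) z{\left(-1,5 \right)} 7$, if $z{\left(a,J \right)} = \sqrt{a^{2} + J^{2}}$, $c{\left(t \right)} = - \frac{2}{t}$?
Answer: $- \frac{28 \sqrt{26}}{3} \approx -47.591$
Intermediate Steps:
$z{\left(a,J \right)} = \sqrt{J^{2} + a^{2}}$
$\left(c{\left(-3 \right)} - 2\right) z{\left(-1,5 \right)} 7 = \left(- \frac{2}{-3} - 2\right) \sqrt{5^{2} + \left(-1\right)^{2}} \cdot 7 = \left(\left(-2\right) \left(- \frac{1}{3}\right) - 2\right) \sqrt{25 + 1} \cdot 7 = \left(\frac{2}{3} - 2\right) \sqrt{26} \cdot 7 = - \frac{4 \sqrt{26}}{3} \cdot 7 = - \frac{28 \sqrt{26}}{3}$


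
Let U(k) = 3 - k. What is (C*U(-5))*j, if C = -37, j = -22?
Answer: 6512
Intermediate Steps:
(C*U(-5))*j = -37*(3 - 1*(-5))*(-22) = -37*(3 + 5)*(-22) = -37*8*(-22) = -296*(-22) = 6512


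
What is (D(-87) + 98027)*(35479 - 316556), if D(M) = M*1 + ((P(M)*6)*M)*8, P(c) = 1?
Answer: -26354903828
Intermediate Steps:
D(M) = 49*M (D(M) = M*1 + ((1*6)*M)*8 = M + (6*M)*8 = M + 48*M = 49*M)
(D(-87) + 98027)*(35479 - 316556) = (49*(-87) + 98027)*(35479 - 316556) = (-4263 + 98027)*(-281077) = 93764*(-281077) = -26354903828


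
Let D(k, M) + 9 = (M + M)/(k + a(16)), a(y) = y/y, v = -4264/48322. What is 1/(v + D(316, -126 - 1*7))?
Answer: -7659037/76034003 ≈ -0.10073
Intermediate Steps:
v = -2132/24161 (v = -4264*1/48322 = -2132/24161 ≈ -0.088241)
a(y) = 1
D(k, M) = -9 + 2*M/(1 + k) (D(k, M) = -9 + (M + M)/(k + 1) = -9 + (2*M)/(1 + k) = -9 + 2*M/(1 + k))
1/(v + D(316, -126 - 1*7)) = 1/(-2132/24161 + (-9 - 9*316 + 2*(-126 - 1*7))/(1 + 316)) = 1/(-2132/24161 + (-9 - 2844 + 2*(-126 - 7))/317) = 1/(-2132/24161 + (-9 - 2844 + 2*(-133))/317) = 1/(-2132/24161 + (-9 - 2844 - 266)/317) = 1/(-2132/24161 + (1/317)*(-3119)) = 1/(-2132/24161 - 3119/317) = 1/(-76034003/7659037) = -7659037/76034003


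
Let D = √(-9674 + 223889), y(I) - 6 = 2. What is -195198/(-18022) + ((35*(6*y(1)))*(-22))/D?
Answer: 97599/9011 - 2464*√214215/14281 ≈ -69.025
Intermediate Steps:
y(I) = 8 (y(I) = 6 + 2 = 8)
D = √214215 ≈ 462.83
-195198/(-18022) + ((35*(6*y(1)))*(-22))/D = -195198/(-18022) + ((35*(6*8))*(-22))/(√214215) = -195198*(-1/18022) + ((35*48)*(-22))*(√214215/214215) = 97599/9011 + (1680*(-22))*(√214215/214215) = 97599/9011 - 2464*√214215/14281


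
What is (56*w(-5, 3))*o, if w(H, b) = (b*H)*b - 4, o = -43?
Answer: 117992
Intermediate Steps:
w(H, b) = -4 + H*b² (w(H, b) = (H*b)*b - 4 = H*b² - 4 = -4 + H*b²)
(56*w(-5, 3))*o = (56*(-4 - 5*3²))*(-43) = (56*(-4 - 5*9))*(-43) = (56*(-4 - 45))*(-43) = (56*(-49))*(-43) = -2744*(-43) = 117992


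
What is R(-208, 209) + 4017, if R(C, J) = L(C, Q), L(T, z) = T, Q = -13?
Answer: 3809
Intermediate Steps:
R(C, J) = C
R(-208, 209) + 4017 = -208 + 4017 = 3809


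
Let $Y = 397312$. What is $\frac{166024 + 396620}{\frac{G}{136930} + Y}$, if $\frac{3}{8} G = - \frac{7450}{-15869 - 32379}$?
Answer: $\frac{139393615695156}{98433034457833} \approx 1.4161$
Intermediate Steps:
$G = \frac{7450}{18093}$ ($G = \frac{8 \left(- \frac{7450}{-15869 - 32379}\right)}{3} = \frac{8 \left(- \frac{7450}{-48248}\right)}{3} = \frac{8 \left(\left(-7450\right) \left(- \frac{1}{48248}\right)\right)}{3} = \frac{8}{3} \cdot \frac{3725}{24124} = \frac{7450}{18093} \approx 0.41176$)
$\frac{166024 + 396620}{\frac{G}{136930} + Y} = \frac{166024 + 396620}{\frac{7450}{18093 \cdot 136930} + 397312} = \frac{562644}{\frac{7450}{18093} \cdot \frac{1}{136930} + 397312} = \frac{562644}{\frac{745}{247747449} + 397312} = \frac{562644}{\frac{98433034457833}{247747449}} = 562644 \cdot \frac{247747449}{98433034457833} = \frac{139393615695156}{98433034457833}$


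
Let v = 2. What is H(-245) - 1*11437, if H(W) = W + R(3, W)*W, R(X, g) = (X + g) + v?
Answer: 47118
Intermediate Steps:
R(X, g) = 2 + X + g (R(X, g) = (X + g) + 2 = 2 + X + g)
H(W) = W + W*(5 + W) (H(W) = W + (2 + 3 + W)*W = W + (5 + W)*W = W + W*(5 + W))
H(-245) - 1*11437 = -245*(6 - 245) - 1*11437 = -245*(-239) - 11437 = 58555 - 11437 = 47118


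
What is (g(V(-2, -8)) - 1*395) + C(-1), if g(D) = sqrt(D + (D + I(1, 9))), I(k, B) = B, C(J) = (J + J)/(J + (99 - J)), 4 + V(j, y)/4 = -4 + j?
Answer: -39107/99 + I*sqrt(71) ≈ -395.02 + 8.4261*I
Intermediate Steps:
V(j, y) = -32 + 4*j (V(j, y) = -16 + 4*(-4 + j) = -16 + (-16 + 4*j) = -32 + 4*j)
C(J) = 2*J/99 (C(J) = (2*J)/99 = (2*J)*(1/99) = 2*J/99)
g(D) = sqrt(9 + 2*D) (g(D) = sqrt(D + (D + 9)) = sqrt(D + (9 + D)) = sqrt(9 + 2*D))
(g(V(-2, -8)) - 1*395) + C(-1) = (sqrt(9 + 2*(-32 + 4*(-2))) - 1*395) + (2/99)*(-1) = (sqrt(9 + 2*(-32 - 8)) - 395) - 2/99 = (sqrt(9 + 2*(-40)) - 395) - 2/99 = (sqrt(9 - 80) - 395) - 2/99 = (sqrt(-71) - 395) - 2/99 = (I*sqrt(71) - 395) - 2/99 = (-395 + I*sqrt(71)) - 2/99 = -39107/99 + I*sqrt(71)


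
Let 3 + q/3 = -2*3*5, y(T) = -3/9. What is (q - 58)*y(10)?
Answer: 157/3 ≈ 52.333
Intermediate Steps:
y(T) = -⅓ (y(T) = -3*⅑ = -⅓)
q = -99 (q = -9 + 3*(-2*3*5) = -9 + 3*(-6*5) = -9 + 3*(-30) = -9 - 90 = -99)
(q - 58)*y(10) = (-99 - 58)*(-⅓) = -157*(-⅓) = 157/3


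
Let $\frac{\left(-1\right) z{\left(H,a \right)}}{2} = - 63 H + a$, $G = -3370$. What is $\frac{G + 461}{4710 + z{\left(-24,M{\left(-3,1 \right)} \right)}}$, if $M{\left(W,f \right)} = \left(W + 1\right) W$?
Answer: $- \frac{2909}{1674} \approx -1.7378$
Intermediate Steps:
$M{\left(W,f \right)} = W \left(1 + W\right)$ ($M{\left(W,f \right)} = \left(1 + W\right) W = W \left(1 + W\right)$)
$z{\left(H,a \right)} = - 2 a + 126 H$ ($z{\left(H,a \right)} = - 2 \left(- 63 H + a\right) = - 2 \left(a - 63 H\right) = - 2 a + 126 H$)
$\frac{G + 461}{4710 + z{\left(-24,M{\left(-3,1 \right)} \right)}} = \frac{-3370 + 461}{4710 - \left(3024 + 2 \left(- 3 \left(1 - 3\right)\right)\right)} = - \frac{2909}{4710 - \left(3024 + 2 \left(\left(-3\right) \left(-2\right)\right)\right)} = - \frac{2909}{4710 - 3036} = - \frac{2909}{1674}$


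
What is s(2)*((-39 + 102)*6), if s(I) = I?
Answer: 756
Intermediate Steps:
s(2)*((-39 + 102)*6) = 2*((-39 + 102)*6) = 2*(63*6) = 2*378 = 756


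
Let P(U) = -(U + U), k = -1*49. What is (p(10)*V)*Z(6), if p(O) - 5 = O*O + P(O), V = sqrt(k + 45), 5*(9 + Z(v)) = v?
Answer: -1326*I ≈ -1326.0*I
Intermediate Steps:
k = -49
Z(v) = -9 + v/5
P(U) = -2*U
V = 2*I (V = sqrt(-49 + 45) = sqrt(-4) = 2*I ≈ 2.0*I)
p(O) = 5 + O**2 - 2*O (p(O) = 5 + (O*O - 2*O) = 5 + (O**2 - 2*O) = 5 + O**2 - 2*O)
(p(10)*V)*Z(6) = ((5 + 10**2 - 2*10)*(2*I))*(-9 + (1/5)*6) = ((5 + 100 - 20)*(2*I))*(-9 + 6/5) = (85*(2*I))*(-39/5) = (170*I)*(-39/5) = -1326*I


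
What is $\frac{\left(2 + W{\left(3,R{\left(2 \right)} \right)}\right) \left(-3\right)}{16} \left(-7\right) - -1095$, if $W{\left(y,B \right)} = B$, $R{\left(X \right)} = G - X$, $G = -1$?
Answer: $\frac{17499}{16} \approx 1093.7$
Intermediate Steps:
$R{\left(X \right)} = -1 - X$
$\frac{\left(2 + W{\left(3,R{\left(2 \right)} \right)}\right) \left(-3\right)}{16} \left(-7\right) - -1095 = \frac{\left(2 - 3\right) \left(-3\right)}{16} \left(-7\right) - -1095 = \left(2 - 3\right) \left(-3\right) \frac{1}{16} \left(-7\right) + 1095 = \left(-1\right) \left(-3\right) \frac{1}{16} \left(-7\right) + 1095 = 3 \cdot \frac{1}{16} \left(-7\right) + 1095 = \frac{3}{16} \left(-7\right) + 1095 = - \frac{21}{16} + 1095 = \frac{17499}{16}$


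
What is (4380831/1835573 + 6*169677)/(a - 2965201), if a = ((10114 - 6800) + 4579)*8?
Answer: -1868731500357/5326937473661 ≈ -0.35081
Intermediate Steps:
a = 63144 (a = (3314 + 4579)*8 = 7893*8 = 63144)
(4380831/1835573 + 6*169677)/(a - 2965201) = (4380831/1835573 + 6*169677)/(63144 - 2965201) = (4380831*(1/1835573) + 1018062)/(-2902057) = (4380831/1835573 + 1018062)*(-1/2902057) = (1868731500357/1835573)*(-1/2902057) = -1868731500357/5326937473661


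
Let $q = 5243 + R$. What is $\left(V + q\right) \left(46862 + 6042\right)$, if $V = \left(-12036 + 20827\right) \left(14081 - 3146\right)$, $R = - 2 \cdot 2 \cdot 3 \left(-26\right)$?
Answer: $5085933446560$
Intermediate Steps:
$R = 312$ ($R = \left(-2\right) 6 \left(-26\right) = \left(-12\right) \left(-26\right) = 312$)
$q = 5555$ ($q = 5243 + 312 = 5555$)
$V = 96129585$ ($V = 8791 \cdot 10935 = 96129585$)
$\left(V + q\right) \left(46862 + 6042\right) = \left(96129585 + 5555\right) \left(46862 + 6042\right) = 96135140 \cdot 52904 = 5085933446560$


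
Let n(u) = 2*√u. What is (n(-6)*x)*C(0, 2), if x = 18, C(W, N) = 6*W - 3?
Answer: -108*I*√6 ≈ -264.54*I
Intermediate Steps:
C(W, N) = -3 + 6*W
(n(-6)*x)*C(0, 2) = ((2*√(-6))*18)*(-3 + 6*0) = ((2*(I*√6))*18)*(-3 + 0) = ((2*I*√6)*18)*(-3) = (36*I*√6)*(-3) = -108*I*√6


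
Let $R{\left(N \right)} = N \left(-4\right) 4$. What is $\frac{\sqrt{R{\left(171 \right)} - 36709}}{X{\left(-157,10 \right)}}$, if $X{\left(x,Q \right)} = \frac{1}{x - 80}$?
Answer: $- 1659 i \sqrt{805} \approx - 47070.0 i$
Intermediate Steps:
$X{\left(x,Q \right)} = \frac{1}{-80 + x}$
$R{\left(N \right)} = - 16 N$ ($R{\left(N \right)} = - 4 N 4 = - 16 N$)
$\frac{\sqrt{R{\left(171 \right)} - 36709}}{X{\left(-157,10 \right)}} = \frac{\sqrt{\left(-16\right) 171 - 36709}}{\frac{1}{-80 - 157}} = \frac{\sqrt{-2736 - 36709}}{\frac{1}{-237}} = \frac{\sqrt{-39445}}{- \frac{1}{237}} = 7 i \sqrt{805} \left(-237\right) = - 1659 i \sqrt{805}$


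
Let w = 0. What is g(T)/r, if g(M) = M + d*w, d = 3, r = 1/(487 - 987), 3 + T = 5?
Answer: -1000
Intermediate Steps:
T = 2 (T = -3 + 5 = 2)
r = -1/500 (r = 1/(-500) = -1/500 ≈ -0.0020000)
g(M) = M (g(M) = M + 3*0 = M + 0 = M)
g(T)/r = 2/(-1/500) = 2*(-500) = -1000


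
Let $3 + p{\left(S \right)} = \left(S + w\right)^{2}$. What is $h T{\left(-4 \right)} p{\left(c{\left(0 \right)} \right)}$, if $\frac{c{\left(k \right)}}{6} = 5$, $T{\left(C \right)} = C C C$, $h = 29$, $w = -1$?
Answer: $-1555328$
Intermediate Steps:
$T{\left(C \right)} = C^{3}$ ($T{\left(C \right)} = C^{2} C = C^{3}$)
$c{\left(k \right)} = 30$ ($c{\left(k \right)} = 6 \cdot 5 = 30$)
$p{\left(S \right)} = -3 + \left(-1 + S\right)^{2}$ ($p{\left(S \right)} = -3 + \left(S - 1\right)^{2} = -3 + \left(-1 + S\right)^{2}$)
$h T{\left(-4 \right)} p{\left(c{\left(0 \right)} \right)} = 29 \left(-4\right)^{3} \left(-3 + \left(-1 + 30\right)^{2}\right) = 29 \left(-64\right) \left(-3 + 29^{2}\right) = - 1856 \left(-3 + 841\right) = \left(-1856\right) 838 = -1555328$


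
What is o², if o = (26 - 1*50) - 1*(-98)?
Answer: 5476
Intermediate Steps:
o = 74 (o = (26 - 50) + 98 = -24 + 98 = 74)
o² = 74² = 5476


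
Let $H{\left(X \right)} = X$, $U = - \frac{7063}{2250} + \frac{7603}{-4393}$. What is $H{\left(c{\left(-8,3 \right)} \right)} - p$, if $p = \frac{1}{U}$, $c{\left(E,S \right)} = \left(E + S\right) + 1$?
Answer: $- \frac{182653786}{48134509} \approx -3.7947$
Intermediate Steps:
$U = - \frac{48134509}{9884250}$ ($U = \left(-7063\right) \frac{1}{2250} + 7603 \left(- \frac{1}{4393}\right) = - \frac{7063}{2250} - \frac{7603}{4393} = - \frac{48134509}{9884250} \approx -4.8698$)
$c{\left(E,S \right)} = 1 + E + S$
$p = - \frac{9884250}{48134509}$ ($p = \frac{1}{- \frac{48134509}{9884250}} = - \frac{9884250}{48134509} \approx -0.20535$)
$H{\left(c{\left(-8,3 \right)} \right)} - p = \left(1 - 8 + 3\right) - - \frac{9884250}{48134509} = -4 + \frac{9884250}{48134509} = - \frac{182653786}{48134509}$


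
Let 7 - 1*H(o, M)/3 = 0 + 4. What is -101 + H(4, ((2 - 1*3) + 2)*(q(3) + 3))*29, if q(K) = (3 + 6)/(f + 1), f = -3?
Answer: 160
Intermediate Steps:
q(K) = -9/2 (q(K) = (3 + 6)/(-3 + 1) = 9/(-2) = 9*(-1/2) = -9/2)
H(o, M) = 9 (H(o, M) = 21 - 3*(0 + 4) = 21 - 3*4 = 21 - 12 = 9)
-101 + H(4, ((2 - 1*3) + 2)*(q(3) + 3))*29 = -101 + 9*29 = -101 + 261 = 160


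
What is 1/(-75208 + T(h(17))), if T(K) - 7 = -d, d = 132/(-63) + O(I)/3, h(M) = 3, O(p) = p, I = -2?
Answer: -21/1579163 ≈ -1.3298e-5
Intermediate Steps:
d = -58/21 (d = 132/(-63) - 2/3 = 132*(-1/63) - 2*⅓ = -44/21 - ⅔ = -58/21 ≈ -2.7619)
T(K) = 205/21 (T(K) = 7 - 1*(-58/21) = 7 + 58/21 = 205/21)
1/(-75208 + T(h(17))) = 1/(-75208 + 205/21) = 1/(-1579163/21) = -21/1579163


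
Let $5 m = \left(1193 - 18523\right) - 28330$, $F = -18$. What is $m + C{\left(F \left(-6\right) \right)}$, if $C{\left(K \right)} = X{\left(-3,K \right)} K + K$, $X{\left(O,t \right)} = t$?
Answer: $2640$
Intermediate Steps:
$m = -9132$ ($m = \frac{\left(1193 - 18523\right) - 28330}{5} = \frac{-17330 - 28330}{5} = \frac{1}{5} \left(-45660\right) = -9132$)
$C{\left(K \right)} = K + K^{2}$ ($C{\left(K \right)} = K K + K = K^{2} + K = K + K^{2}$)
$m + C{\left(F \left(-6\right) \right)} = -9132 + \left(-18\right) \left(-6\right) \left(1 - -108\right) = -9132 + 108 \left(1 + 108\right) = -9132 + 108 \cdot 109 = -9132 + 11772 = 2640$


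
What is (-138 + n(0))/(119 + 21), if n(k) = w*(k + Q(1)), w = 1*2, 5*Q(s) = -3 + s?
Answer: -347/350 ≈ -0.99143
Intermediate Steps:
Q(s) = -⅗ + s/5 (Q(s) = (-3 + s)/5 = -⅗ + s/5)
w = 2
n(k) = -⅘ + 2*k (n(k) = 2*(k + (-⅗ + (⅕)*1)) = 2*(k + (-⅗ + ⅕)) = 2*(k - ⅖) = 2*(-⅖ + k) = -⅘ + 2*k)
(-138 + n(0))/(119 + 21) = (-138 + (-⅘ + 2*0))/(119 + 21) = (-138 + (-⅘ + 0))/140 = (-138 - ⅘)*(1/140) = -694/5*1/140 = -347/350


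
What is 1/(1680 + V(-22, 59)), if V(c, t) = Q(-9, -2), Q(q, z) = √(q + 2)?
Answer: 240/403201 - I*√7/2822407 ≈ 0.00059524 - 9.3741e-7*I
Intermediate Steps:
Q(q, z) = √(2 + q)
V(c, t) = I*√7 (V(c, t) = √(2 - 9) = √(-7) = I*√7)
1/(1680 + V(-22, 59)) = 1/(1680 + I*√7)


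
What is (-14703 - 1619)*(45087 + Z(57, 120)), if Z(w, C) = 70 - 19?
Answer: -736742436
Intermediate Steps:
Z(w, C) = 51
(-14703 - 1619)*(45087 + Z(57, 120)) = (-14703 - 1619)*(45087 + 51) = -16322*45138 = -736742436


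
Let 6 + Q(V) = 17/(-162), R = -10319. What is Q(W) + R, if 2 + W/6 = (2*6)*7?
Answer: -1672667/162 ≈ -10325.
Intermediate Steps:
W = 492 (W = -12 + 6*((2*6)*7) = -12 + 6*(12*7) = -12 + 6*84 = -12 + 504 = 492)
Q(V) = -989/162 (Q(V) = -6 + 17/(-162) = -6 + 17*(-1/162) = -6 - 17/162 = -989/162)
Q(W) + R = -989/162 - 10319 = -1672667/162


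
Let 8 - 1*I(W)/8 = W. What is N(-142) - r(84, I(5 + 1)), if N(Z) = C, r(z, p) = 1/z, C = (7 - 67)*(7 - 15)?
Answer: 40319/84 ≈ 479.99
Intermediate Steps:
C = 480 (C = -60*(-8) = 480)
I(W) = 64 - 8*W
N(Z) = 480
N(-142) - r(84, I(5 + 1)) = 480 - 1/84 = 40319/84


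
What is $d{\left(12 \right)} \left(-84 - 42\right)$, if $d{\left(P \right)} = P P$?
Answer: $-18144$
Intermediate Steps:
$d{\left(P \right)} = P^{2}$
$d{\left(12 \right)} \left(-84 - 42\right) = 12^{2} \left(-84 - 42\right) = 144 \left(-126\right) = -18144$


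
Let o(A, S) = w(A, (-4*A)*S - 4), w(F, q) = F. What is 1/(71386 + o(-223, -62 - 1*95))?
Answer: 1/71163 ≈ 1.4052e-5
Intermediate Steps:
o(A, S) = A
1/(71386 + o(-223, -62 - 1*95)) = 1/(71386 - 223) = 1/71163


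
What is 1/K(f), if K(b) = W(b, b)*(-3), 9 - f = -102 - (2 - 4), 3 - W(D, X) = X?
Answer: 1/318 ≈ 0.0031447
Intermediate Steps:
W(D, X) = 3 - X
f = 109 (f = 9 - (-102 - (2 - 4)) = 9 - (-102 - (-2)) = 9 - (-102 - 1*(-2)) = 9 - (-102 + 2) = 9 - 1*(-100) = 9 + 100 = 109)
K(b) = -9 + 3*b (K(b) = (3 - b)*(-3) = -9 + 3*b)
1/K(f) = 1/(-9 + 3*109) = 1/(-9 + 327) = 1/318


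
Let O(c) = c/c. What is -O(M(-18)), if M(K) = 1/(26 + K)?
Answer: -1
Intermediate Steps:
O(c) = 1
-O(M(-18)) = -1*1 = -1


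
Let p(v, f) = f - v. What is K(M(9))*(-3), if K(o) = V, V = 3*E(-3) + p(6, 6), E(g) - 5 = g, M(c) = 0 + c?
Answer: -18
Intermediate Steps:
M(c) = c
E(g) = 5 + g
V = 6 (V = 3*(5 - 3) + (6 - 1*6) = 3*2 + (6 - 6) = 6 + 0 = 6)
K(o) = 6
K(M(9))*(-3) = 6*(-3) = -18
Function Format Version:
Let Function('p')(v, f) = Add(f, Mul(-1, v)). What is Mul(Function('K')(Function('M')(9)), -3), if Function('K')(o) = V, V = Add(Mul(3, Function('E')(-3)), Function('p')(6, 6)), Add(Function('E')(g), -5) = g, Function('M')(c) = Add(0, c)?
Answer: -18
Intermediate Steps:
Function('M')(c) = c
Function('E')(g) = Add(5, g)
V = 6 (V = Add(Mul(3, Add(5, -3)), Add(6, Mul(-1, 6))) = Add(Mul(3, 2), Add(6, -6)) = Add(6, 0) = 6)
Function('K')(o) = 6
Mul(Function('K')(Function('M')(9)), -3) = Mul(6, -3) = -18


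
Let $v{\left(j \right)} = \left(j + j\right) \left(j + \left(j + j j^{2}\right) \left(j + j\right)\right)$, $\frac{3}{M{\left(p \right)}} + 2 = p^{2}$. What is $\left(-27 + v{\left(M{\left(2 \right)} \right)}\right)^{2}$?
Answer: $\frac{29241}{64} \approx 456.89$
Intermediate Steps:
$M{\left(p \right)} = \frac{3}{-2 + p^{2}}$
$v{\left(j \right)} = 2 j \left(j + 2 j \left(j + j^{3}\right)\right)$ ($v{\left(j \right)} = 2 j \left(j + \left(j + j^{3}\right) 2 j\right) = 2 j \left(j + 2 j \left(j + j^{3}\right)\right)$)
$\left(-27 + v{\left(M{\left(2 \right)} \right)}\right)^{2} = \left(-27 + \left(\frac{3}{-2 + 2^{2}}\right)^{2} \left(2 + 4 \frac{3}{-2 + 2^{2}} + 4 \left(\frac{3}{-2 + 2^{2}}\right)^{3}\right)\right)^{2} = \left(-27 + \left(\frac{3}{-2 + 4}\right)^{2} \left(2 + 4 \frac{3}{-2 + 4} + 4 \left(\frac{3}{-2 + 4}\right)^{3}\right)\right)^{2} = \left(-27 + \left(\frac{3}{2}\right)^{2} \left(2 + 4 \cdot \frac{3}{2} + 4 \left(\frac{3}{2}\right)^{3}\right)\right)^{2} = \left(-27 + \frac{9 \left(2 + 6 + 4 \cdot \frac{27}{8}\right)}{4}\right)^{2} = \left(-27 + \frac{9 \left(2 + 6 + \frac{27}{2}\right)}{4}\right)^{2} = \left(-27 + \frac{9}{4} \cdot \frac{43}{2}\right)^{2} = \left(-27 + \frac{387}{8}\right)^{2} = \left(\frac{171}{8}\right)^{2} = \frac{29241}{64}$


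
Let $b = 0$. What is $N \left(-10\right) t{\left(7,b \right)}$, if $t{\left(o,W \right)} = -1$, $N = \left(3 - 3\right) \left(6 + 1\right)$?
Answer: $0$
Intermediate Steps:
$N = 0$ ($N = \left(3 - 3\right) 7 = 0 \cdot 7 = 0$)
$N \left(-10\right) t{\left(7,b \right)} = 0 \left(-10\right) \left(-1\right) = 0 \left(-1\right) = 0$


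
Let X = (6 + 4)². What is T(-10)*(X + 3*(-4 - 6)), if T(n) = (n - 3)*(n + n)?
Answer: 18200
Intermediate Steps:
T(n) = 2*n*(-3 + n) (T(n) = (-3 + n)*(2*n) = 2*n*(-3 + n))
X = 100 (X = 10² = 100)
T(-10)*(X + 3*(-4 - 6)) = (2*(-10)*(-3 - 10))*(100 + 3*(-4 - 6)) = (2*(-10)*(-13))*(100 + 3*(-10)) = 260*(100 - 30) = 260*70 = 18200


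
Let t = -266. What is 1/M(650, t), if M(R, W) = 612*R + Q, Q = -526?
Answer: 1/397274 ≈ 2.5172e-6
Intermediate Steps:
M(R, W) = -526 + 612*R (M(R, W) = 612*R - 526 = -526 + 612*R)
1/M(650, t) = 1/(-526 + 612*650) = 1/(-526 + 397800) = 1/397274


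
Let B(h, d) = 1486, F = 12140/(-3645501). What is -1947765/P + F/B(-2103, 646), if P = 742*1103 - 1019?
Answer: -586192816480265/246003835630989 ≈ -2.3829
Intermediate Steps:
F = -12140/3645501 (F = 12140*(-1/3645501) = -12140/3645501 ≈ -0.0033301)
P = 817407 (P = 818426 - 1019 = 817407)
-1947765/P + F/B(-2103, 646) = -1947765/817407 - 12140/3645501/1486 = -1947765*1/817407 - 12140/3645501*1/1486 = -649255/272469 - 6070/2708607243 = -586192816480265/246003835630989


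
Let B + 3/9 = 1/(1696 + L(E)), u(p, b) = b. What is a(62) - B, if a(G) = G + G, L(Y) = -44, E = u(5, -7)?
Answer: 616193/4956 ≈ 124.33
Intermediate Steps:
E = -7
a(G) = 2*G
B = -1649/4956 (B = -⅓ + 1/(1696 - 44) = -⅓ + 1/1652 = -1649/4956 ≈ -0.33273)
a(62) - B = 2*62 - 1*(-1649/4956) = 124 + 1649/4956 = 616193/4956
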